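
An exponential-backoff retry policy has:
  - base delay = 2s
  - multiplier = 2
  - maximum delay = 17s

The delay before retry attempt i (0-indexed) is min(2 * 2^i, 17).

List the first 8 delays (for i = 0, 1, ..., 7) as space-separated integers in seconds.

Computing each delay:
  i=0: min(2*2^0, 17) = 2
  i=1: min(2*2^1, 17) = 4
  i=2: min(2*2^2, 17) = 8
  i=3: min(2*2^3, 17) = 16
  i=4: min(2*2^4, 17) = 17
  i=5: min(2*2^5, 17) = 17
  i=6: min(2*2^6, 17) = 17
  i=7: min(2*2^7, 17) = 17

Answer: 2 4 8 16 17 17 17 17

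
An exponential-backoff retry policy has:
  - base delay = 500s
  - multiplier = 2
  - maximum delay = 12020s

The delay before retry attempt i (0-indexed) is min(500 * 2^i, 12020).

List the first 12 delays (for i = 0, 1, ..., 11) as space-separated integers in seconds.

Answer: 500 1000 2000 4000 8000 12020 12020 12020 12020 12020 12020 12020

Derivation:
Computing each delay:
  i=0: min(500*2^0, 12020) = 500
  i=1: min(500*2^1, 12020) = 1000
  i=2: min(500*2^2, 12020) = 2000
  i=3: min(500*2^3, 12020) = 4000
  i=4: min(500*2^4, 12020) = 8000
  i=5: min(500*2^5, 12020) = 12020
  i=6: min(500*2^6, 12020) = 12020
  i=7: min(500*2^7, 12020) = 12020
  i=8: min(500*2^8, 12020) = 12020
  i=9: min(500*2^9, 12020) = 12020
  i=10: min(500*2^10, 12020) = 12020
  i=11: min(500*2^11, 12020) = 12020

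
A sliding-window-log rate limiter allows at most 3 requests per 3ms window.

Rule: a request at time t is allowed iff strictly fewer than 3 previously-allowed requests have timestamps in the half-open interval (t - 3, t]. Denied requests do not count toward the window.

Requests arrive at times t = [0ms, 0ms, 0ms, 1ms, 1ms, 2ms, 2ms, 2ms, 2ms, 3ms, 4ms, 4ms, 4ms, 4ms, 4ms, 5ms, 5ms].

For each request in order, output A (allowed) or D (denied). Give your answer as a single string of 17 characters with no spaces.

Tracking allowed requests in the window:
  req#1 t=0ms: ALLOW
  req#2 t=0ms: ALLOW
  req#3 t=0ms: ALLOW
  req#4 t=1ms: DENY
  req#5 t=1ms: DENY
  req#6 t=2ms: DENY
  req#7 t=2ms: DENY
  req#8 t=2ms: DENY
  req#9 t=2ms: DENY
  req#10 t=3ms: ALLOW
  req#11 t=4ms: ALLOW
  req#12 t=4ms: ALLOW
  req#13 t=4ms: DENY
  req#14 t=4ms: DENY
  req#15 t=4ms: DENY
  req#16 t=5ms: DENY
  req#17 t=5ms: DENY

Answer: AAADDDDDDAAADDDDD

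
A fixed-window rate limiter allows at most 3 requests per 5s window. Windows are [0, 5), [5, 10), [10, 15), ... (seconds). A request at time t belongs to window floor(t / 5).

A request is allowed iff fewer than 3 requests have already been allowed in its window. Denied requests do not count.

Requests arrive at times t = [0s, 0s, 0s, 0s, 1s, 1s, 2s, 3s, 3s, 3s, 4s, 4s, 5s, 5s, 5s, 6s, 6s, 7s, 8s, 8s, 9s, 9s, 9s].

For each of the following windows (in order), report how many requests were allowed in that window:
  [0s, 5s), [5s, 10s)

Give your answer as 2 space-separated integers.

Answer: 3 3

Derivation:
Processing requests:
  req#1 t=0s (window 0): ALLOW
  req#2 t=0s (window 0): ALLOW
  req#3 t=0s (window 0): ALLOW
  req#4 t=0s (window 0): DENY
  req#5 t=1s (window 0): DENY
  req#6 t=1s (window 0): DENY
  req#7 t=2s (window 0): DENY
  req#8 t=3s (window 0): DENY
  req#9 t=3s (window 0): DENY
  req#10 t=3s (window 0): DENY
  req#11 t=4s (window 0): DENY
  req#12 t=4s (window 0): DENY
  req#13 t=5s (window 1): ALLOW
  req#14 t=5s (window 1): ALLOW
  req#15 t=5s (window 1): ALLOW
  req#16 t=6s (window 1): DENY
  req#17 t=6s (window 1): DENY
  req#18 t=7s (window 1): DENY
  req#19 t=8s (window 1): DENY
  req#20 t=8s (window 1): DENY
  req#21 t=9s (window 1): DENY
  req#22 t=9s (window 1): DENY
  req#23 t=9s (window 1): DENY

Allowed counts by window: 3 3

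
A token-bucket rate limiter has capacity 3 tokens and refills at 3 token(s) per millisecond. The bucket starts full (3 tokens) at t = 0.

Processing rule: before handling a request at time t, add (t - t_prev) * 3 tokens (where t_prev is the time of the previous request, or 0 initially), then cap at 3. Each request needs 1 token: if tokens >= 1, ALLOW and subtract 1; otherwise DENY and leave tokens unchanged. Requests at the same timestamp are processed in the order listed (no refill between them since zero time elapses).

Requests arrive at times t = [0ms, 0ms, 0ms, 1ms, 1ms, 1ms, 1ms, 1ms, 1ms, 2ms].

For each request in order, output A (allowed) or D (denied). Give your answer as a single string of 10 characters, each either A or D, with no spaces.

Simulating step by step:
  req#1 t=0ms: ALLOW
  req#2 t=0ms: ALLOW
  req#3 t=0ms: ALLOW
  req#4 t=1ms: ALLOW
  req#5 t=1ms: ALLOW
  req#6 t=1ms: ALLOW
  req#7 t=1ms: DENY
  req#8 t=1ms: DENY
  req#9 t=1ms: DENY
  req#10 t=2ms: ALLOW

Answer: AAAAAADDDA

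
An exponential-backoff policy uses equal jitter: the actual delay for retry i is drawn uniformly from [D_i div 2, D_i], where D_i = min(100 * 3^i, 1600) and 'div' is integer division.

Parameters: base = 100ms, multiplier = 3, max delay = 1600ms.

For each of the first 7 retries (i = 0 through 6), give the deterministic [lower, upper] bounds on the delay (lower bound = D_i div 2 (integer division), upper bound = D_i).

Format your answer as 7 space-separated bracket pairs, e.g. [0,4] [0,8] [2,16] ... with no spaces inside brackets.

Answer: [50,100] [150,300] [450,900] [800,1600] [800,1600] [800,1600] [800,1600]

Derivation:
Computing bounds per retry:
  i=0: D_i=min(100*3^0,1600)=100, bounds=[50,100]
  i=1: D_i=min(100*3^1,1600)=300, bounds=[150,300]
  i=2: D_i=min(100*3^2,1600)=900, bounds=[450,900]
  i=3: D_i=min(100*3^3,1600)=1600, bounds=[800,1600]
  i=4: D_i=min(100*3^4,1600)=1600, bounds=[800,1600]
  i=5: D_i=min(100*3^5,1600)=1600, bounds=[800,1600]
  i=6: D_i=min(100*3^6,1600)=1600, bounds=[800,1600]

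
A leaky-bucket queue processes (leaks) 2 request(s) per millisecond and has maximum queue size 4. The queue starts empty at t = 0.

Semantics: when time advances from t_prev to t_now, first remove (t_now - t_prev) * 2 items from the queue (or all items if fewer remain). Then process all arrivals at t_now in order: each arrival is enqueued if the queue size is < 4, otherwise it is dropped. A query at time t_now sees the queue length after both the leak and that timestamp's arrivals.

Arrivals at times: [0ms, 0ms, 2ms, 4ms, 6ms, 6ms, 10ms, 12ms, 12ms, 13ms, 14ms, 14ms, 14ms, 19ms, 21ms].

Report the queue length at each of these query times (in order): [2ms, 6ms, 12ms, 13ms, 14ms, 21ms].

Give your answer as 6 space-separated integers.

Answer: 1 2 2 1 3 1

Derivation:
Queue lengths at query times:
  query t=2ms: backlog = 1
  query t=6ms: backlog = 2
  query t=12ms: backlog = 2
  query t=13ms: backlog = 1
  query t=14ms: backlog = 3
  query t=21ms: backlog = 1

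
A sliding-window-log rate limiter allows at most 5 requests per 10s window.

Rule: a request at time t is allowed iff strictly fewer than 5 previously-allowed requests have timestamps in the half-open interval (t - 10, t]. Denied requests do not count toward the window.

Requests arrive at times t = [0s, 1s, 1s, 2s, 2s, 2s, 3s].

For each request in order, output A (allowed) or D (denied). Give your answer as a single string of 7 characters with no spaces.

Answer: AAAAADD

Derivation:
Tracking allowed requests in the window:
  req#1 t=0s: ALLOW
  req#2 t=1s: ALLOW
  req#3 t=1s: ALLOW
  req#4 t=2s: ALLOW
  req#5 t=2s: ALLOW
  req#6 t=2s: DENY
  req#7 t=3s: DENY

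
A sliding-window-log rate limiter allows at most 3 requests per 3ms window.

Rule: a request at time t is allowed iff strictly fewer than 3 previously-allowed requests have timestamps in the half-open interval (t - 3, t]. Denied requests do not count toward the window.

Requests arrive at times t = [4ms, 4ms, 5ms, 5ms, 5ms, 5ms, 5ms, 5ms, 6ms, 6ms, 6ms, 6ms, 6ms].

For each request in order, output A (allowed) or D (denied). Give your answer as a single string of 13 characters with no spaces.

Answer: AAADDDDDDDDDD

Derivation:
Tracking allowed requests in the window:
  req#1 t=4ms: ALLOW
  req#2 t=4ms: ALLOW
  req#3 t=5ms: ALLOW
  req#4 t=5ms: DENY
  req#5 t=5ms: DENY
  req#6 t=5ms: DENY
  req#7 t=5ms: DENY
  req#8 t=5ms: DENY
  req#9 t=6ms: DENY
  req#10 t=6ms: DENY
  req#11 t=6ms: DENY
  req#12 t=6ms: DENY
  req#13 t=6ms: DENY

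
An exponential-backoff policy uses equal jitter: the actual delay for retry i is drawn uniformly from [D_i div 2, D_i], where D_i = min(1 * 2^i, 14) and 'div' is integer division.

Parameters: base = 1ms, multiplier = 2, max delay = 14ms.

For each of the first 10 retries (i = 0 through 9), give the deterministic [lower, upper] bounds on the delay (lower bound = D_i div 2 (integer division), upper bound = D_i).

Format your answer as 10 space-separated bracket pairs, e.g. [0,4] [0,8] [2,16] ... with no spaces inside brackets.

Computing bounds per retry:
  i=0: D_i=min(1*2^0,14)=1, bounds=[0,1]
  i=1: D_i=min(1*2^1,14)=2, bounds=[1,2]
  i=2: D_i=min(1*2^2,14)=4, bounds=[2,4]
  i=3: D_i=min(1*2^3,14)=8, bounds=[4,8]
  i=4: D_i=min(1*2^4,14)=14, bounds=[7,14]
  i=5: D_i=min(1*2^5,14)=14, bounds=[7,14]
  i=6: D_i=min(1*2^6,14)=14, bounds=[7,14]
  i=7: D_i=min(1*2^7,14)=14, bounds=[7,14]
  i=8: D_i=min(1*2^8,14)=14, bounds=[7,14]
  i=9: D_i=min(1*2^9,14)=14, bounds=[7,14]

Answer: [0,1] [1,2] [2,4] [4,8] [7,14] [7,14] [7,14] [7,14] [7,14] [7,14]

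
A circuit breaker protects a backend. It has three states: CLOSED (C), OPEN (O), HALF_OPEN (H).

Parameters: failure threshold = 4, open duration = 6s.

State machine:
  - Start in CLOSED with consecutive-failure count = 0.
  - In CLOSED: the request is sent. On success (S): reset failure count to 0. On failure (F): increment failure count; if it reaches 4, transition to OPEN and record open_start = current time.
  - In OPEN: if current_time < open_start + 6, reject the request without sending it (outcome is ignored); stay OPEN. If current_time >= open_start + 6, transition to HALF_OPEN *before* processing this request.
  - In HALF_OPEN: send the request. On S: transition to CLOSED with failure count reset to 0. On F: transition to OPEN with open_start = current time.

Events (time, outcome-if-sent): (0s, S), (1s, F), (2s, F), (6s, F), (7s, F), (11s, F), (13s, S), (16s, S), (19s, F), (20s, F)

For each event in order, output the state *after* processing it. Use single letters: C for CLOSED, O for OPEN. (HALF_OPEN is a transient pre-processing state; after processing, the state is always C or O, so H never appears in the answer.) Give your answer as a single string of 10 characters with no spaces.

Answer: CCCCOOCCCC

Derivation:
State after each event:
  event#1 t=0s outcome=S: state=CLOSED
  event#2 t=1s outcome=F: state=CLOSED
  event#3 t=2s outcome=F: state=CLOSED
  event#4 t=6s outcome=F: state=CLOSED
  event#5 t=7s outcome=F: state=OPEN
  event#6 t=11s outcome=F: state=OPEN
  event#7 t=13s outcome=S: state=CLOSED
  event#8 t=16s outcome=S: state=CLOSED
  event#9 t=19s outcome=F: state=CLOSED
  event#10 t=20s outcome=F: state=CLOSED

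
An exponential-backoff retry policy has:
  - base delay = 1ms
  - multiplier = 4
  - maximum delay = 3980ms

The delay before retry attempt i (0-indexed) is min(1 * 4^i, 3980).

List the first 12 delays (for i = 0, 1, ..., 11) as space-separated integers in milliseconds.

Computing each delay:
  i=0: min(1*4^0, 3980) = 1
  i=1: min(1*4^1, 3980) = 4
  i=2: min(1*4^2, 3980) = 16
  i=3: min(1*4^3, 3980) = 64
  i=4: min(1*4^4, 3980) = 256
  i=5: min(1*4^5, 3980) = 1024
  i=6: min(1*4^6, 3980) = 3980
  i=7: min(1*4^7, 3980) = 3980
  i=8: min(1*4^8, 3980) = 3980
  i=9: min(1*4^9, 3980) = 3980
  i=10: min(1*4^10, 3980) = 3980
  i=11: min(1*4^11, 3980) = 3980

Answer: 1 4 16 64 256 1024 3980 3980 3980 3980 3980 3980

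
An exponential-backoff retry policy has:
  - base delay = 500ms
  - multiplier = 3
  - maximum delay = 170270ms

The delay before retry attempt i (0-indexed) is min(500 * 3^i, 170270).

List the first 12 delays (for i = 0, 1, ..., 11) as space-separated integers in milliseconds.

Computing each delay:
  i=0: min(500*3^0, 170270) = 500
  i=1: min(500*3^1, 170270) = 1500
  i=2: min(500*3^2, 170270) = 4500
  i=3: min(500*3^3, 170270) = 13500
  i=4: min(500*3^4, 170270) = 40500
  i=5: min(500*3^5, 170270) = 121500
  i=6: min(500*3^6, 170270) = 170270
  i=7: min(500*3^7, 170270) = 170270
  i=8: min(500*3^8, 170270) = 170270
  i=9: min(500*3^9, 170270) = 170270
  i=10: min(500*3^10, 170270) = 170270
  i=11: min(500*3^11, 170270) = 170270

Answer: 500 1500 4500 13500 40500 121500 170270 170270 170270 170270 170270 170270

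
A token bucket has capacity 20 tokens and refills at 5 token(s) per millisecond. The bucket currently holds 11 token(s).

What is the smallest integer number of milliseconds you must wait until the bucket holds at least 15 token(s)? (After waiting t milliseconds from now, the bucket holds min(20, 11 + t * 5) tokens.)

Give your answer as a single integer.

Need 11 + t * 5 >= 15, so t >= 4/5.
Smallest integer t = ceil(4/5) = 1.

Answer: 1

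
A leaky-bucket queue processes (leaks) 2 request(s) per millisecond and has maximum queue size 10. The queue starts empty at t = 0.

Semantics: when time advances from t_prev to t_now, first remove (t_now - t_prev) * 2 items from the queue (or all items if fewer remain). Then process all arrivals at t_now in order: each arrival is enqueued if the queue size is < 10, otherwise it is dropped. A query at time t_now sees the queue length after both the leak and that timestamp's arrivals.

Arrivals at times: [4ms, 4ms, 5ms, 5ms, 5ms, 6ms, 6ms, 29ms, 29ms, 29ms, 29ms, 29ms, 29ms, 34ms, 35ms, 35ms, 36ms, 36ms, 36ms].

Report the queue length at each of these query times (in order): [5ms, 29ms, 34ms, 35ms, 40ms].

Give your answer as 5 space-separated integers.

Queue lengths at query times:
  query t=5ms: backlog = 3
  query t=29ms: backlog = 6
  query t=34ms: backlog = 1
  query t=35ms: backlog = 2
  query t=40ms: backlog = 0

Answer: 3 6 1 2 0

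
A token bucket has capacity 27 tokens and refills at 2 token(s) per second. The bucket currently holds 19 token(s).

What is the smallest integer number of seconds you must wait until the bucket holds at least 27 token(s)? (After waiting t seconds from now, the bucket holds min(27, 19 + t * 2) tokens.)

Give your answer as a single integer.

Need 19 + t * 2 >= 27, so t >= 8/2.
Smallest integer t = ceil(8/2) = 4.

Answer: 4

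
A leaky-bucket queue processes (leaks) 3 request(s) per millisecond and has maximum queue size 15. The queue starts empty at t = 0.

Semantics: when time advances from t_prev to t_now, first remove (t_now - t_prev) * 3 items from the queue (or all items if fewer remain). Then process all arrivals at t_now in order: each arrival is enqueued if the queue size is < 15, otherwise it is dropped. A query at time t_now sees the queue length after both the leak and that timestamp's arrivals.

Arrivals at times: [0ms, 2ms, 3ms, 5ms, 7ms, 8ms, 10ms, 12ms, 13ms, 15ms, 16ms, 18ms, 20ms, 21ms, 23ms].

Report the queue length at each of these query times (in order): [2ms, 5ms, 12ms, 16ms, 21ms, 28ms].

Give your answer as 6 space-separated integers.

Queue lengths at query times:
  query t=2ms: backlog = 1
  query t=5ms: backlog = 1
  query t=12ms: backlog = 1
  query t=16ms: backlog = 1
  query t=21ms: backlog = 1
  query t=28ms: backlog = 0

Answer: 1 1 1 1 1 0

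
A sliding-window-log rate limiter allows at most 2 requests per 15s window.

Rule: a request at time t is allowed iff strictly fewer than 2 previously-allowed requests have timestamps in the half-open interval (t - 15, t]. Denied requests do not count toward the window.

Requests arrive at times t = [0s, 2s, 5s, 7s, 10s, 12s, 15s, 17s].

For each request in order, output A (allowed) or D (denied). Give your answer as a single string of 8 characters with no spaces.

Tracking allowed requests in the window:
  req#1 t=0s: ALLOW
  req#2 t=2s: ALLOW
  req#3 t=5s: DENY
  req#4 t=7s: DENY
  req#5 t=10s: DENY
  req#6 t=12s: DENY
  req#7 t=15s: ALLOW
  req#8 t=17s: ALLOW

Answer: AADDDDAA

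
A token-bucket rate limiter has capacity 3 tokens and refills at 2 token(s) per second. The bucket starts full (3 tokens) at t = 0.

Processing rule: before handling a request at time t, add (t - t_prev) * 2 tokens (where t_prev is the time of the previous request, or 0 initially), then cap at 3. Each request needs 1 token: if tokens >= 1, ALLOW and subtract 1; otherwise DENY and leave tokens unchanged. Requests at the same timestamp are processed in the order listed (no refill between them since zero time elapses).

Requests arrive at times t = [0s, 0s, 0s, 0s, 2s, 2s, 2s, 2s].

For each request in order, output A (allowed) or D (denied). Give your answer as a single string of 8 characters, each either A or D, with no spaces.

Simulating step by step:
  req#1 t=0s: ALLOW
  req#2 t=0s: ALLOW
  req#3 t=0s: ALLOW
  req#4 t=0s: DENY
  req#5 t=2s: ALLOW
  req#6 t=2s: ALLOW
  req#7 t=2s: ALLOW
  req#8 t=2s: DENY

Answer: AAADAAAD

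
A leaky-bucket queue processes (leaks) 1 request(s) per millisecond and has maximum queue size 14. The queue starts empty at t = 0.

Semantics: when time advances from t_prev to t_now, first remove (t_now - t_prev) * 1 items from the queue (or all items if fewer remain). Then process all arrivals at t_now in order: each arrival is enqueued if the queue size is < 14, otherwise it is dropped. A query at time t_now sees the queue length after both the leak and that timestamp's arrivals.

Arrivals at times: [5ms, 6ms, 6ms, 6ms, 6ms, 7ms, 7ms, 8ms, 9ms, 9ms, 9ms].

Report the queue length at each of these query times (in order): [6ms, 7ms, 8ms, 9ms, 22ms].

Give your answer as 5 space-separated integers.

Queue lengths at query times:
  query t=6ms: backlog = 4
  query t=7ms: backlog = 5
  query t=8ms: backlog = 5
  query t=9ms: backlog = 7
  query t=22ms: backlog = 0

Answer: 4 5 5 7 0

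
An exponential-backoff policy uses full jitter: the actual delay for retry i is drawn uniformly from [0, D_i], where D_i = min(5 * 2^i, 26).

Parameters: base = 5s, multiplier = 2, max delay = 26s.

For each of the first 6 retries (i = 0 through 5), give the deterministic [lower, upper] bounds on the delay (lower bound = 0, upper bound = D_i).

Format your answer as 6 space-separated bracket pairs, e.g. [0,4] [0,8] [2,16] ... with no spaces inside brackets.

Computing bounds per retry:
  i=0: D_i=min(5*2^0,26)=5, bounds=[0,5]
  i=1: D_i=min(5*2^1,26)=10, bounds=[0,10]
  i=2: D_i=min(5*2^2,26)=20, bounds=[0,20]
  i=3: D_i=min(5*2^3,26)=26, bounds=[0,26]
  i=4: D_i=min(5*2^4,26)=26, bounds=[0,26]
  i=5: D_i=min(5*2^5,26)=26, bounds=[0,26]

Answer: [0,5] [0,10] [0,20] [0,26] [0,26] [0,26]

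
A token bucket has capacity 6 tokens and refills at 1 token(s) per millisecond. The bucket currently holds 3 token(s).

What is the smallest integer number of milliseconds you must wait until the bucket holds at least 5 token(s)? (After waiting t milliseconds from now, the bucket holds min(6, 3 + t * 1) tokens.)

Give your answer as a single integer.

Answer: 2

Derivation:
Need 3 + t * 1 >= 5, so t >= 2/1.
Smallest integer t = ceil(2/1) = 2.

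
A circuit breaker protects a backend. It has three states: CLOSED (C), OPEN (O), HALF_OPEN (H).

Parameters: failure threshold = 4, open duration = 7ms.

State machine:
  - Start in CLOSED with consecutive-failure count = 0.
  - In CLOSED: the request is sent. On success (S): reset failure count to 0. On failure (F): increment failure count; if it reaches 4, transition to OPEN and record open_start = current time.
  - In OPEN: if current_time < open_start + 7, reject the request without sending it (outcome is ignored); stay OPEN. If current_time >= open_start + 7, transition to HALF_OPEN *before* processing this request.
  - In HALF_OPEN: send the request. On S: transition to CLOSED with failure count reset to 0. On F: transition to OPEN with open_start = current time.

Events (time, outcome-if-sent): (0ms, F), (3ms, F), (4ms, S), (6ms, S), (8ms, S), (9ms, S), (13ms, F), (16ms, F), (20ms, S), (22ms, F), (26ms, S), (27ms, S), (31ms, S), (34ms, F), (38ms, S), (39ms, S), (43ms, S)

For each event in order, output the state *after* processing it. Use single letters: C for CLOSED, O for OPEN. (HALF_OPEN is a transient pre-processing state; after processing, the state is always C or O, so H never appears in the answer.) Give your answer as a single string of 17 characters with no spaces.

State after each event:
  event#1 t=0ms outcome=F: state=CLOSED
  event#2 t=3ms outcome=F: state=CLOSED
  event#3 t=4ms outcome=S: state=CLOSED
  event#4 t=6ms outcome=S: state=CLOSED
  event#5 t=8ms outcome=S: state=CLOSED
  event#6 t=9ms outcome=S: state=CLOSED
  event#7 t=13ms outcome=F: state=CLOSED
  event#8 t=16ms outcome=F: state=CLOSED
  event#9 t=20ms outcome=S: state=CLOSED
  event#10 t=22ms outcome=F: state=CLOSED
  event#11 t=26ms outcome=S: state=CLOSED
  event#12 t=27ms outcome=S: state=CLOSED
  event#13 t=31ms outcome=S: state=CLOSED
  event#14 t=34ms outcome=F: state=CLOSED
  event#15 t=38ms outcome=S: state=CLOSED
  event#16 t=39ms outcome=S: state=CLOSED
  event#17 t=43ms outcome=S: state=CLOSED

Answer: CCCCCCCCCCCCCCCCC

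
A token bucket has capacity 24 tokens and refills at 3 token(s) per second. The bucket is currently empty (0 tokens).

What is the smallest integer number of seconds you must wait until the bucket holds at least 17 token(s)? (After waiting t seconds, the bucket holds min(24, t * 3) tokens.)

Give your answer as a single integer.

Answer: 6

Derivation:
Need t * 3 >= 17, so t >= 17/3.
Smallest integer t = ceil(17/3) = 6.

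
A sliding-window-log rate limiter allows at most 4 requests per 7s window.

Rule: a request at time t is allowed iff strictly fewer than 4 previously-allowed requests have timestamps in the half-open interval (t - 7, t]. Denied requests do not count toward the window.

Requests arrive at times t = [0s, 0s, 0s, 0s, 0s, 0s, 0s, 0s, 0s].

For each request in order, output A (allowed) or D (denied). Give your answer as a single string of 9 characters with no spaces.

Answer: AAAADDDDD

Derivation:
Tracking allowed requests in the window:
  req#1 t=0s: ALLOW
  req#2 t=0s: ALLOW
  req#3 t=0s: ALLOW
  req#4 t=0s: ALLOW
  req#5 t=0s: DENY
  req#6 t=0s: DENY
  req#7 t=0s: DENY
  req#8 t=0s: DENY
  req#9 t=0s: DENY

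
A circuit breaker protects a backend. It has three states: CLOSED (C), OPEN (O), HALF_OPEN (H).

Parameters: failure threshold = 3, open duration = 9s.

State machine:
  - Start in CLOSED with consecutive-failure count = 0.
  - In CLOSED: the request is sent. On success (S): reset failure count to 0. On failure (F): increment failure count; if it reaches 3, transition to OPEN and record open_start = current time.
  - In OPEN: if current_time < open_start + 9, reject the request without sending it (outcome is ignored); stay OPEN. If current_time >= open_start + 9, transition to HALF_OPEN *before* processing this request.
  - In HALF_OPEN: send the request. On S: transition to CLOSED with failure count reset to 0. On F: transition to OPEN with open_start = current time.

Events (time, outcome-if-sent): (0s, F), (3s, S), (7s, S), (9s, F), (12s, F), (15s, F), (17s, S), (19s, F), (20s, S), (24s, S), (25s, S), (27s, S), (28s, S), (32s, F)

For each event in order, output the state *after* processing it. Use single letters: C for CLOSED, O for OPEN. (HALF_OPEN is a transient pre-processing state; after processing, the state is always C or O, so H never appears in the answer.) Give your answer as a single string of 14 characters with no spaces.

State after each event:
  event#1 t=0s outcome=F: state=CLOSED
  event#2 t=3s outcome=S: state=CLOSED
  event#3 t=7s outcome=S: state=CLOSED
  event#4 t=9s outcome=F: state=CLOSED
  event#5 t=12s outcome=F: state=CLOSED
  event#6 t=15s outcome=F: state=OPEN
  event#7 t=17s outcome=S: state=OPEN
  event#8 t=19s outcome=F: state=OPEN
  event#9 t=20s outcome=S: state=OPEN
  event#10 t=24s outcome=S: state=CLOSED
  event#11 t=25s outcome=S: state=CLOSED
  event#12 t=27s outcome=S: state=CLOSED
  event#13 t=28s outcome=S: state=CLOSED
  event#14 t=32s outcome=F: state=CLOSED

Answer: CCCCCOOOOCCCCC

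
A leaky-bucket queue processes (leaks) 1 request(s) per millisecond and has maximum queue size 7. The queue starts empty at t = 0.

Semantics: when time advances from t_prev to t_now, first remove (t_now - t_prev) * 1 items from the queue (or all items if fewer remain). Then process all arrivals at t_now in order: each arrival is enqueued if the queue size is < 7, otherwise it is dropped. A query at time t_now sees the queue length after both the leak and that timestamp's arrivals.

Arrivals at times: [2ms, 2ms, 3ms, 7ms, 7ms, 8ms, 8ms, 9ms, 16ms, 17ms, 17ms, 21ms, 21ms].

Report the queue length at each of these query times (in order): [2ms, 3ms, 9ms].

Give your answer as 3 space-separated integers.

Queue lengths at query times:
  query t=2ms: backlog = 2
  query t=3ms: backlog = 2
  query t=9ms: backlog = 3

Answer: 2 2 3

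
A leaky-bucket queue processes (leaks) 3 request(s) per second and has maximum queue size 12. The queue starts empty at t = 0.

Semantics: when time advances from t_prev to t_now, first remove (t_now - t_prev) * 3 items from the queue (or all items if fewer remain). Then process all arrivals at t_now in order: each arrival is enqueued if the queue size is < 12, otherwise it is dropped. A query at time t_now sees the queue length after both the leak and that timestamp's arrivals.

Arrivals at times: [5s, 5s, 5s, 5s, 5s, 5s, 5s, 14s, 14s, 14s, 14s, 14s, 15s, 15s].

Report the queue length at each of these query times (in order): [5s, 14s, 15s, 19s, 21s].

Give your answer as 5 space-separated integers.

Queue lengths at query times:
  query t=5s: backlog = 7
  query t=14s: backlog = 5
  query t=15s: backlog = 4
  query t=19s: backlog = 0
  query t=21s: backlog = 0

Answer: 7 5 4 0 0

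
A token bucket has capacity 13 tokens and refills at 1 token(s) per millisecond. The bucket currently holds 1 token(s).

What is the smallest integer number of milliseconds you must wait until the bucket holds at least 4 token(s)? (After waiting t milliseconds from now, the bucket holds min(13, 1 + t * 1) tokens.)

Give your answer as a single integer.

Need 1 + t * 1 >= 4, so t >= 3/1.
Smallest integer t = ceil(3/1) = 3.

Answer: 3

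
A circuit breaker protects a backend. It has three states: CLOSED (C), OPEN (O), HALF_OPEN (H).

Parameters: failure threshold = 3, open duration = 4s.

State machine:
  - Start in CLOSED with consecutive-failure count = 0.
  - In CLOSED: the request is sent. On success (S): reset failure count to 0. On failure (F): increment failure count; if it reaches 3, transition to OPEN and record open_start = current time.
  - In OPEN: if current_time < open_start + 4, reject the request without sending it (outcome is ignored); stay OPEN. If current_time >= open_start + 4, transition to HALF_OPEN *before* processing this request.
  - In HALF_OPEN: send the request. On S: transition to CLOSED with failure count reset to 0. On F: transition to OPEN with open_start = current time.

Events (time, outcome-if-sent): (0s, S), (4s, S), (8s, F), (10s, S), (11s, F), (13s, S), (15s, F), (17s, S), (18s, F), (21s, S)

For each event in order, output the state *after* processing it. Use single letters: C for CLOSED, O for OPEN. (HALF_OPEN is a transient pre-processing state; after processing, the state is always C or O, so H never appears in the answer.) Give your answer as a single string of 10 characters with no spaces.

State after each event:
  event#1 t=0s outcome=S: state=CLOSED
  event#2 t=4s outcome=S: state=CLOSED
  event#3 t=8s outcome=F: state=CLOSED
  event#4 t=10s outcome=S: state=CLOSED
  event#5 t=11s outcome=F: state=CLOSED
  event#6 t=13s outcome=S: state=CLOSED
  event#7 t=15s outcome=F: state=CLOSED
  event#8 t=17s outcome=S: state=CLOSED
  event#9 t=18s outcome=F: state=CLOSED
  event#10 t=21s outcome=S: state=CLOSED

Answer: CCCCCCCCCC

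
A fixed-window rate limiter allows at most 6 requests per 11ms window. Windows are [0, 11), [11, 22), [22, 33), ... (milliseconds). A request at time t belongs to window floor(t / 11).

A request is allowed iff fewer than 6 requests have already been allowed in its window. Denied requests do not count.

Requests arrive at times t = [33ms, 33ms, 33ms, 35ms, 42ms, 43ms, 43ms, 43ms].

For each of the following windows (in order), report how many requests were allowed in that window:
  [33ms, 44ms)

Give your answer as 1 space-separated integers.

Answer: 6

Derivation:
Processing requests:
  req#1 t=33ms (window 3): ALLOW
  req#2 t=33ms (window 3): ALLOW
  req#3 t=33ms (window 3): ALLOW
  req#4 t=35ms (window 3): ALLOW
  req#5 t=42ms (window 3): ALLOW
  req#6 t=43ms (window 3): ALLOW
  req#7 t=43ms (window 3): DENY
  req#8 t=43ms (window 3): DENY

Allowed counts by window: 6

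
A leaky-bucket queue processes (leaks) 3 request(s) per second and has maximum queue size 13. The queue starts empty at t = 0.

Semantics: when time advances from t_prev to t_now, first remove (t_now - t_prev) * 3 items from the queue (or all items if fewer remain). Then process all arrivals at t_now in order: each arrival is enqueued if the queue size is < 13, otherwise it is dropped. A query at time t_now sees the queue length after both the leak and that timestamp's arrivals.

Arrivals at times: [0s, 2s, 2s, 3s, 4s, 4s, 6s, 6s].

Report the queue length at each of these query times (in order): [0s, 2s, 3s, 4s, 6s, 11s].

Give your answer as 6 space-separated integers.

Queue lengths at query times:
  query t=0s: backlog = 1
  query t=2s: backlog = 2
  query t=3s: backlog = 1
  query t=4s: backlog = 2
  query t=6s: backlog = 2
  query t=11s: backlog = 0

Answer: 1 2 1 2 2 0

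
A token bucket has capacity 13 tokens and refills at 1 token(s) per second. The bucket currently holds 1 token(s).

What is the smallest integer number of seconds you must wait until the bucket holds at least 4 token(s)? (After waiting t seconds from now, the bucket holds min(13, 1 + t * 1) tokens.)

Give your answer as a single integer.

Need 1 + t * 1 >= 4, so t >= 3/1.
Smallest integer t = ceil(3/1) = 3.

Answer: 3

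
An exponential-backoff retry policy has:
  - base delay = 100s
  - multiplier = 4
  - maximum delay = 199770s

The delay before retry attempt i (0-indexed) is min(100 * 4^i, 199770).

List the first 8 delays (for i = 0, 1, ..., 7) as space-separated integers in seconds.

Answer: 100 400 1600 6400 25600 102400 199770 199770

Derivation:
Computing each delay:
  i=0: min(100*4^0, 199770) = 100
  i=1: min(100*4^1, 199770) = 400
  i=2: min(100*4^2, 199770) = 1600
  i=3: min(100*4^3, 199770) = 6400
  i=4: min(100*4^4, 199770) = 25600
  i=5: min(100*4^5, 199770) = 102400
  i=6: min(100*4^6, 199770) = 199770
  i=7: min(100*4^7, 199770) = 199770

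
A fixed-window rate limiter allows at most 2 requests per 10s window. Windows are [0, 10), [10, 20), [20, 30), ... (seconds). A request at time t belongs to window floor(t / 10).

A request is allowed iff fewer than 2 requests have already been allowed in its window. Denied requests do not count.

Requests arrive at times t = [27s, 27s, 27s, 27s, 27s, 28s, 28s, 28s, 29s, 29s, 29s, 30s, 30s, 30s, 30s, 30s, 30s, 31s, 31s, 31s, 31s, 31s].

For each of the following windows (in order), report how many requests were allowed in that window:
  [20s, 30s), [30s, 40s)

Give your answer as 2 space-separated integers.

Answer: 2 2

Derivation:
Processing requests:
  req#1 t=27s (window 2): ALLOW
  req#2 t=27s (window 2): ALLOW
  req#3 t=27s (window 2): DENY
  req#4 t=27s (window 2): DENY
  req#5 t=27s (window 2): DENY
  req#6 t=28s (window 2): DENY
  req#7 t=28s (window 2): DENY
  req#8 t=28s (window 2): DENY
  req#9 t=29s (window 2): DENY
  req#10 t=29s (window 2): DENY
  req#11 t=29s (window 2): DENY
  req#12 t=30s (window 3): ALLOW
  req#13 t=30s (window 3): ALLOW
  req#14 t=30s (window 3): DENY
  req#15 t=30s (window 3): DENY
  req#16 t=30s (window 3): DENY
  req#17 t=30s (window 3): DENY
  req#18 t=31s (window 3): DENY
  req#19 t=31s (window 3): DENY
  req#20 t=31s (window 3): DENY
  req#21 t=31s (window 3): DENY
  req#22 t=31s (window 3): DENY

Allowed counts by window: 2 2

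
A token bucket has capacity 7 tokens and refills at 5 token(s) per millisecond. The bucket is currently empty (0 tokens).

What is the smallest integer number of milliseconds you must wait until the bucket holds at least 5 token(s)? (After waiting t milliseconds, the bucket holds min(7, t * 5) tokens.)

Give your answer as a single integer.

Need t * 5 >= 5, so t >= 5/5.
Smallest integer t = ceil(5/5) = 1.

Answer: 1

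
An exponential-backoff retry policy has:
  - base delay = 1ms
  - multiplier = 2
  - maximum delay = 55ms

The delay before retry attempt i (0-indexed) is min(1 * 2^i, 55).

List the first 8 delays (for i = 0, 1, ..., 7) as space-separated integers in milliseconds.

Computing each delay:
  i=0: min(1*2^0, 55) = 1
  i=1: min(1*2^1, 55) = 2
  i=2: min(1*2^2, 55) = 4
  i=3: min(1*2^3, 55) = 8
  i=4: min(1*2^4, 55) = 16
  i=5: min(1*2^5, 55) = 32
  i=6: min(1*2^6, 55) = 55
  i=7: min(1*2^7, 55) = 55

Answer: 1 2 4 8 16 32 55 55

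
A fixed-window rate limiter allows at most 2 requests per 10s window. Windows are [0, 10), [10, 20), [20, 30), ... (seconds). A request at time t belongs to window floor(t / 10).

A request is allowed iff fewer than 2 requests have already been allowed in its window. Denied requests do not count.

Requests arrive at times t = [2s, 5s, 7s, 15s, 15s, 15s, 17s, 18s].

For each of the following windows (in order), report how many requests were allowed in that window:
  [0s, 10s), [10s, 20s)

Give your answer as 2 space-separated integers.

Answer: 2 2

Derivation:
Processing requests:
  req#1 t=2s (window 0): ALLOW
  req#2 t=5s (window 0): ALLOW
  req#3 t=7s (window 0): DENY
  req#4 t=15s (window 1): ALLOW
  req#5 t=15s (window 1): ALLOW
  req#6 t=15s (window 1): DENY
  req#7 t=17s (window 1): DENY
  req#8 t=18s (window 1): DENY

Allowed counts by window: 2 2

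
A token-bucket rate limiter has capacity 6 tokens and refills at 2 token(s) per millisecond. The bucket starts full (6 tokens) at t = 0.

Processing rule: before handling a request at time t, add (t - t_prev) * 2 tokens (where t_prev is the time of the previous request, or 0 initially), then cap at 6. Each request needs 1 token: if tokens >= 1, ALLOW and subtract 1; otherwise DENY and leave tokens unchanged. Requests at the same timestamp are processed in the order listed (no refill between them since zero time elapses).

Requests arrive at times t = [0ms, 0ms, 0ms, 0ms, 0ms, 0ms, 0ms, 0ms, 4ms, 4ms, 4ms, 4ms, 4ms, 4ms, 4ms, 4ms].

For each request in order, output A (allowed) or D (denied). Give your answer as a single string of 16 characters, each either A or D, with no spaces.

Simulating step by step:
  req#1 t=0ms: ALLOW
  req#2 t=0ms: ALLOW
  req#3 t=0ms: ALLOW
  req#4 t=0ms: ALLOW
  req#5 t=0ms: ALLOW
  req#6 t=0ms: ALLOW
  req#7 t=0ms: DENY
  req#8 t=0ms: DENY
  req#9 t=4ms: ALLOW
  req#10 t=4ms: ALLOW
  req#11 t=4ms: ALLOW
  req#12 t=4ms: ALLOW
  req#13 t=4ms: ALLOW
  req#14 t=4ms: ALLOW
  req#15 t=4ms: DENY
  req#16 t=4ms: DENY

Answer: AAAAAADDAAAAAADD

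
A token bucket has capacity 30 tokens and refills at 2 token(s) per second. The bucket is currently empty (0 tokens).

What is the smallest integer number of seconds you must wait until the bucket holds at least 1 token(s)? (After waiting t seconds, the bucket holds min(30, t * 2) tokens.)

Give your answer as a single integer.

Need t * 2 >= 1, so t >= 1/2.
Smallest integer t = ceil(1/2) = 1.

Answer: 1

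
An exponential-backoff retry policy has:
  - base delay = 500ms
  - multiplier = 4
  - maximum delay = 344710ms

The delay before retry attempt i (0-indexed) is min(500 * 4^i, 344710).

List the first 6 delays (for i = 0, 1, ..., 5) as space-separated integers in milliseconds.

Computing each delay:
  i=0: min(500*4^0, 344710) = 500
  i=1: min(500*4^1, 344710) = 2000
  i=2: min(500*4^2, 344710) = 8000
  i=3: min(500*4^3, 344710) = 32000
  i=4: min(500*4^4, 344710) = 128000
  i=5: min(500*4^5, 344710) = 344710

Answer: 500 2000 8000 32000 128000 344710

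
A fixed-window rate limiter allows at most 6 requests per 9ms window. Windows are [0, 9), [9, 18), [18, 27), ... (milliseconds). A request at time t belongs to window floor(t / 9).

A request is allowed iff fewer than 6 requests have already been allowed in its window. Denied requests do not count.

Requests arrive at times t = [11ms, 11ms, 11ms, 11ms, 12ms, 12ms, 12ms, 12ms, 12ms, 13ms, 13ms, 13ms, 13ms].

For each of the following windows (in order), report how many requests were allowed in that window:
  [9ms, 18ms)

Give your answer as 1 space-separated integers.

Answer: 6

Derivation:
Processing requests:
  req#1 t=11ms (window 1): ALLOW
  req#2 t=11ms (window 1): ALLOW
  req#3 t=11ms (window 1): ALLOW
  req#4 t=11ms (window 1): ALLOW
  req#5 t=12ms (window 1): ALLOW
  req#6 t=12ms (window 1): ALLOW
  req#7 t=12ms (window 1): DENY
  req#8 t=12ms (window 1): DENY
  req#9 t=12ms (window 1): DENY
  req#10 t=13ms (window 1): DENY
  req#11 t=13ms (window 1): DENY
  req#12 t=13ms (window 1): DENY
  req#13 t=13ms (window 1): DENY

Allowed counts by window: 6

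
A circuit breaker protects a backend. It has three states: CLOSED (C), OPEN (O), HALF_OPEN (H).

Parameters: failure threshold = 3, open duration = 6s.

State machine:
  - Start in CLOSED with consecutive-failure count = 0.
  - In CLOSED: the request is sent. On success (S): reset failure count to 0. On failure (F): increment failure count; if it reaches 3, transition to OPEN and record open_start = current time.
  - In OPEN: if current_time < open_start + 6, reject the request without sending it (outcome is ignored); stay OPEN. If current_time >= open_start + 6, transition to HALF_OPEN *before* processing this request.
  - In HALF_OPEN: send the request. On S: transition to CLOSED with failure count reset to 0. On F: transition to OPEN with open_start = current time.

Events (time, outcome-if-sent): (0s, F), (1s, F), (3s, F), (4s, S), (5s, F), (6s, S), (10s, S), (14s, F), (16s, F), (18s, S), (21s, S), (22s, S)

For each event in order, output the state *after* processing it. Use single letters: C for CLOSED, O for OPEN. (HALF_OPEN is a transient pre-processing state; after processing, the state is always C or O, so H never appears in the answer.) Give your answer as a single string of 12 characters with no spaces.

Answer: CCOOOOCCCCCC

Derivation:
State after each event:
  event#1 t=0s outcome=F: state=CLOSED
  event#2 t=1s outcome=F: state=CLOSED
  event#3 t=3s outcome=F: state=OPEN
  event#4 t=4s outcome=S: state=OPEN
  event#5 t=5s outcome=F: state=OPEN
  event#6 t=6s outcome=S: state=OPEN
  event#7 t=10s outcome=S: state=CLOSED
  event#8 t=14s outcome=F: state=CLOSED
  event#9 t=16s outcome=F: state=CLOSED
  event#10 t=18s outcome=S: state=CLOSED
  event#11 t=21s outcome=S: state=CLOSED
  event#12 t=22s outcome=S: state=CLOSED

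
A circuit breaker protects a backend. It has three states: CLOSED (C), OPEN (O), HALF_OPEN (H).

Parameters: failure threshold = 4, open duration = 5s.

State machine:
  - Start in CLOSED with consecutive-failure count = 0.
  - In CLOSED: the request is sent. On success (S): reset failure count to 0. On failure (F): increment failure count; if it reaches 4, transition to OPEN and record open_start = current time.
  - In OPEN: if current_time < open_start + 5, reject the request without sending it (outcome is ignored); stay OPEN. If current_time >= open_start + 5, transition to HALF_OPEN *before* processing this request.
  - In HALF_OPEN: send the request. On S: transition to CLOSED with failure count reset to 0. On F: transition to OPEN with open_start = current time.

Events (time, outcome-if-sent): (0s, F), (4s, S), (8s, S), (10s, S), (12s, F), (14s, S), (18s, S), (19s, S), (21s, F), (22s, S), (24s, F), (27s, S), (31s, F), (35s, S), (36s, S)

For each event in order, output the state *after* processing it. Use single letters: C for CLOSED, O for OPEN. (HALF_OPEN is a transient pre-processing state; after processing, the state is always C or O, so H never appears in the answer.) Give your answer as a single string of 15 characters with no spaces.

Answer: CCCCCCCCCCCCCCC

Derivation:
State after each event:
  event#1 t=0s outcome=F: state=CLOSED
  event#2 t=4s outcome=S: state=CLOSED
  event#3 t=8s outcome=S: state=CLOSED
  event#4 t=10s outcome=S: state=CLOSED
  event#5 t=12s outcome=F: state=CLOSED
  event#6 t=14s outcome=S: state=CLOSED
  event#7 t=18s outcome=S: state=CLOSED
  event#8 t=19s outcome=S: state=CLOSED
  event#9 t=21s outcome=F: state=CLOSED
  event#10 t=22s outcome=S: state=CLOSED
  event#11 t=24s outcome=F: state=CLOSED
  event#12 t=27s outcome=S: state=CLOSED
  event#13 t=31s outcome=F: state=CLOSED
  event#14 t=35s outcome=S: state=CLOSED
  event#15 t=36s outcome=S: state=CLOSED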